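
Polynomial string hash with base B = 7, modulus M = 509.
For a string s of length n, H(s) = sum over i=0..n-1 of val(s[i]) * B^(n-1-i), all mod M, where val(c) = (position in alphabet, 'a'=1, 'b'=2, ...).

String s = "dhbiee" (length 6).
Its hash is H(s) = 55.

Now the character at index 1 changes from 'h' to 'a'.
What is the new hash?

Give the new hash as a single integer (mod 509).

Answer: 45

Derivation:
val('h') = 8, val('a') = 1
Position k = 1, exponent = n-1-k = 4
B^4 mod M = 7^4 mod 509 = 365
Delta = (1 - 8) * 365 mod 509 = 499
New hash = (55 + 499) mod 509 = 45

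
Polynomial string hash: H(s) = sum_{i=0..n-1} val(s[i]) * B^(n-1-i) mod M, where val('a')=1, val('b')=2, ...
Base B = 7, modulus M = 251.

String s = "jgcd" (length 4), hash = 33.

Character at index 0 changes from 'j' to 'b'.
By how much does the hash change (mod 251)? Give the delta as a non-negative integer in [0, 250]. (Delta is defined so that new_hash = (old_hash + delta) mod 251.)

Answer: 17

Derivation:
Delta formula: (val(new) - val(old)) * B^(n-1-k) mod M
  val('b') - val('j') = 2 - 10 = -8
  B^(n-1-k) = 7^3 mod 251 = 92
  Delta = -8 * 92 mod 251 = 17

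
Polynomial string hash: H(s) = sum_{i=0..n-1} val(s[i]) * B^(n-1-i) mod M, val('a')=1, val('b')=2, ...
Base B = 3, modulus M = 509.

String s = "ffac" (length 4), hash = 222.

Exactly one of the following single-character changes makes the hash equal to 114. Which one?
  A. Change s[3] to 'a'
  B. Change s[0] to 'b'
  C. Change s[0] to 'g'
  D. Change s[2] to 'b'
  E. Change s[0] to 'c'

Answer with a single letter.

Answer: B

Derivation:
Option A: s[3]='c'->'a', delta=(1-3)*3^0 mod 509 = 507, hash=222+507 mod 509 = 220
Option B: s[0]='f'->'b', delta=(2-6)*3^3 mod 509 = 401, hash=222+401 mod 509 = 114 <-- target
Option C: s[0]='f'->'g', delta=(7-6)*3^3 mod 509 = 27, hash=222+27 mod 509 = 249
Option D: s[2]='a'->'b', delta=(2-1)*3^1 mod 509 = 3, hash=222+3 mod 509 = 225
Option E: s[0]='f'->'c', delta=(3-6)*3^3 mod 509 = 428, hash=222+428 mod 509 = 141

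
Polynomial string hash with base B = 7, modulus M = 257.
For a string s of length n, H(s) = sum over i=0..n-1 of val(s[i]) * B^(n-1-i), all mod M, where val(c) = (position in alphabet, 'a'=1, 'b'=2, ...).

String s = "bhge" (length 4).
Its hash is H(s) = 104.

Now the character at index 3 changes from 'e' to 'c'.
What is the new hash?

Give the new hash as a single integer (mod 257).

val('e') = 5, val('c') = 3
Position k = 3, exponent = n-1-k = 0
B^0 mod M = 7^0 mod 257 = 1
Delta = (3 - 5) * 1 mod 257 = 255
New hash = (104 + 255) mod 257 = 102

Answer: 102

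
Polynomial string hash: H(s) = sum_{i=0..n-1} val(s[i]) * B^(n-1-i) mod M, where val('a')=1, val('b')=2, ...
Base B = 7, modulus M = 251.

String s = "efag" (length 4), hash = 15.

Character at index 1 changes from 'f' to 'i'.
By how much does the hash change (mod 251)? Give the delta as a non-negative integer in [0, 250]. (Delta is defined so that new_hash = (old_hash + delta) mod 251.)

Answer: 147

Derivation:
Delta formula: (val(new) - val(old)) * B^(n-1-k) mod M
  val('i') - val('f') = 9 - 6 = 3
  B^(n-1-k) = 7^2 mod 251 = 49
  Delta = 3 * 49 mod 251 = 147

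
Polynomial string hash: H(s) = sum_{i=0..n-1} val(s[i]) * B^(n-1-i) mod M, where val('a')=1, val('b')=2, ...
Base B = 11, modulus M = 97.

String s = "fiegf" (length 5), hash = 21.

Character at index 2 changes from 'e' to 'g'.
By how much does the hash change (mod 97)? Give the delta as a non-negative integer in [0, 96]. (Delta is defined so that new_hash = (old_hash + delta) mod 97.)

Delta formula: (val(new) - val(old)) * B^(n-1-k) mod M
  val('g') - val('e') = 7 - 5 = 2
  B^(n-1-k) = 11^2 mod 97 = 24
  Delta = 2 * 24 mod 97 = 48

Answer: 48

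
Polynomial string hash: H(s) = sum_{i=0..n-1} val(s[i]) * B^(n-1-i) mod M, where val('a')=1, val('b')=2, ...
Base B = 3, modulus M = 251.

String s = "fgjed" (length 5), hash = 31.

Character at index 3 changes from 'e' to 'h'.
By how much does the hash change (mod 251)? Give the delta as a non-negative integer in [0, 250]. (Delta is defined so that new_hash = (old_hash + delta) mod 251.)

Answer: 9

Derivation:
Delta formula: (val(new) - val(old)) * B^(n-1-k) mod M
  val('h') - val('e') = 8 - 5 = 3
  B^(n-1-k) = 3^1 mod 251 = 3
  Delta = 3 * 3 mod 251 = 9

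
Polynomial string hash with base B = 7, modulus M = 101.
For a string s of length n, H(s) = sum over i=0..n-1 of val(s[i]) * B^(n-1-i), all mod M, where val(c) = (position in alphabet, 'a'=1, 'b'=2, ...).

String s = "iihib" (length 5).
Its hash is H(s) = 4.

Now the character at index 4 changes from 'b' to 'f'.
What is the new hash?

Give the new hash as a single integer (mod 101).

Answer: 8

Derivation:
val('b') = 2, val('f') = 6
Position k = 4, exponent = n-1-k = 0
B^0 mod M = 7^0 mod 101 = 1
Delta = (6 - 2) * 1 mod 101 = 4
New hash = (4 + 4) mod 101 = 8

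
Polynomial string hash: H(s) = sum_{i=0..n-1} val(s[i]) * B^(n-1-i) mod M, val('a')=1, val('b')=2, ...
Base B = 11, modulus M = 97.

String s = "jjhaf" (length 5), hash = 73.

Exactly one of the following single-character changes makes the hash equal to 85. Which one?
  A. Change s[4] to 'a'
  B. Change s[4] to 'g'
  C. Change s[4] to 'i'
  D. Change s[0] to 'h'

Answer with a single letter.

Answer: D

Derivation:
Option A: s[4]='f'->'a', delta=(1-6)*11^0 mod 97 = 92, hash=73+92 mod 97 = 68
Option B: s[4]='f'->'g', delta=(7-6)*11^0 mod 97 = 1, hash=73+1 mod 97 = 74
Option C: s[4]='f'->'i', delta=(9-6)*11^0 mod 97 = 3, hash=73+3 mod 97 = 76
Option D: s[0]='j'->'h', delta=(8-10)*11^4 mod 97 = 12, hash=73+12 mod 97 = 85 <-- target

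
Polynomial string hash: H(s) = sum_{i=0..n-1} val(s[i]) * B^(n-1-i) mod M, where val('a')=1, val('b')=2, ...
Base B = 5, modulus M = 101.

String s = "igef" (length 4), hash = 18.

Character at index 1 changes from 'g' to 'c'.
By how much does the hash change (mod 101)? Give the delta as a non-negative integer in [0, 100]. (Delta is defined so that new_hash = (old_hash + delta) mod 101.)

Delta formula: (val(new) - val(old)) * B^(n-1-k) mod M
  val('c') - val('g') = 3 - 7 = -4
  B^(n-1-k) = 5^2 mod 101 = 25
  Delta = -4 * 25 mod 101 = 1

Answer: 1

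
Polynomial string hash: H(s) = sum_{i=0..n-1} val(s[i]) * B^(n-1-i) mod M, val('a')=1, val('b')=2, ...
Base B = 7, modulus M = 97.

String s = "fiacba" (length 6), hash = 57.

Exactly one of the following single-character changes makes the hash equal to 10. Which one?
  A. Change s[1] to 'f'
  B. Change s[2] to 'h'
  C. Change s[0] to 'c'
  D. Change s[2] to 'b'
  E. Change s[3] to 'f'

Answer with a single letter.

Answer: E

Derivation:
Option A: s[1]='i'->'f', delta=(6-9)*7^4 mod 97 = 72, hash=57+72 mod 97 = 32
Option B: s[2]='a'->'h', delta=(8-1)*7^3 mod 97 = 73, hash=57+73 mod 97 = 33
Option C: s[0]='f'->'c', delta=(3-6)*7^5 mod 97 = 19, hash=57+19 mod 97 = 76
Option D: s[2]='a'->'b', delta=(2-1)*7^3 mod 97 = 52, hash=57+52 mod 97 = 12
Option E: s[3]='c'->'f', delta=(6-3)*7^2 mod 97 = 50, hash=57+50 mod 97 = 10 <-- target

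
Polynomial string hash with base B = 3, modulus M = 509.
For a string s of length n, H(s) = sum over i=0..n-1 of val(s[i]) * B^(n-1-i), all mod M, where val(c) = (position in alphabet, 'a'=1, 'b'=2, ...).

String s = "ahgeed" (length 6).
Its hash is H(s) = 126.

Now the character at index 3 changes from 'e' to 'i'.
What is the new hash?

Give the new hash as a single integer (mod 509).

val('e') = 5, val('i') = 9
Position k = 3, exponent = n-1-k = 2
B^2 mod M = 3^2 mod 509 = 9
Delta = (9 - 5) * 9 mod 509 = 36
New hash = (126 + 36) mod 509 = 162

Answer: 162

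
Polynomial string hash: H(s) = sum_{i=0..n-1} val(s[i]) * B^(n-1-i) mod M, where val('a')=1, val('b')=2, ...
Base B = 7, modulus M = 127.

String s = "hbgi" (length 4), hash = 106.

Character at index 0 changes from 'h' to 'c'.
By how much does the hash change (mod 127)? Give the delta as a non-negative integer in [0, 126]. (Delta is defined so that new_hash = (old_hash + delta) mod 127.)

Delta formula: (val(new) - val(old)) * B^(n-1-k) mod M
  val('c') - val('h') = 3 - 8 = -5
  B^(n-1-k) = 7^3 mod 127 = 89
  Delta = -5 * 89 mod 127 = 63

Answer: 63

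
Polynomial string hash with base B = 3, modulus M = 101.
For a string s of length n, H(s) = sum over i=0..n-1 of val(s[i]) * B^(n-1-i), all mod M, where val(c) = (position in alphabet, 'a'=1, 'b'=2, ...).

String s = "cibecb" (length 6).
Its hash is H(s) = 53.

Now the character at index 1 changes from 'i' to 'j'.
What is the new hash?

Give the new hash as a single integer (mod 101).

Answer: 33

Derivation:
val('i') = 9, val('j') = 10
Position k = 1, exponent = n-1-k = 4
B^4 mod M = 3^4 mod 101 = 81
Delta = (10 - 9) * 81 mod 101 = 81
New hash = (53 + 81) mod 101 = 33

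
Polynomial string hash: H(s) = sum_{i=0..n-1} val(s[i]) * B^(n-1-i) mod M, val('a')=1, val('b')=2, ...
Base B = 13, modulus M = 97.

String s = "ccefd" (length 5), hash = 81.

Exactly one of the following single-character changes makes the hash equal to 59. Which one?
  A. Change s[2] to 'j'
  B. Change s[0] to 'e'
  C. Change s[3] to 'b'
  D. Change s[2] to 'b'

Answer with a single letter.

Answer: D

Derivation:
Option A: s[2]='e'->'j', delta=(10-5)*13^2 mod 97 = 69, hash=81+69 mod 97 = 53
Option B: s[0]='c'->'e', delta=(5-3)*13^4 mod 97 = 86, hash=81+86 mod 97 = 70
Option C: s[3]='f'->'b', delta=(2-6)*13^1 mod 97 = 45, hash=81+45 mod 97 = 29
Option D: s[2]='e'->'b', delta=(2-5)*13^2 mod 97 = 75, hash=81+75 mod 97 = 59 <-- target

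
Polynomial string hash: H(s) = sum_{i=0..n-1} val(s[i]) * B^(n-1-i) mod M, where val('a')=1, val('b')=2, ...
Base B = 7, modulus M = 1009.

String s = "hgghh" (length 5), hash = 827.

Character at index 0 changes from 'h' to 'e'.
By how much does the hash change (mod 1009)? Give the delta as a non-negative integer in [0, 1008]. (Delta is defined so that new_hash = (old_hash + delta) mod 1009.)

Delta formula: (val(new) - val(old)) * B^(n-1-k) mod M
  val('e') - val('h') = 5 - 8 = -3
  B^(n-1-k) = 7^4 mod 1009 = 383
  Delta = -3 * 383 mod 1009 = 869

Answer: 869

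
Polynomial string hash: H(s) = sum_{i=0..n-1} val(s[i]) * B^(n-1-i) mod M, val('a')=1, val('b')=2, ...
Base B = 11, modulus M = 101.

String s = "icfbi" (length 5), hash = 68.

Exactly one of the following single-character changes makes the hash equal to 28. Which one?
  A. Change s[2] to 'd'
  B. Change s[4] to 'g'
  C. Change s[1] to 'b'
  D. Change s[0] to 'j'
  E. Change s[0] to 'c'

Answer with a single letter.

Option A: s[2]='f'->'d', delta=(4-6)*11^2 mod 101 = 61, hash=68+61 mod 101 = 28 <-- target
Option B: s[4]='i'->'g', delta=(7-9)*11^0 mod 101 = 99, hash=68+99 mod 101 = 66
Option C: s[1]='c'->'b', delta=(2-3)*11^3 mod 101 = 83, hash=68+83 mod 101 = 50
Option D: s[0]='i'->'j', delta=(10-9)*11^4 mod 101 = 97, hash=68+97 mod 101 = 64
Option E: s[0]='i'->'c', delta=(3-9)*11^4 mod 101 = 24, hash=68+24 mod 101 = 92

Answer: A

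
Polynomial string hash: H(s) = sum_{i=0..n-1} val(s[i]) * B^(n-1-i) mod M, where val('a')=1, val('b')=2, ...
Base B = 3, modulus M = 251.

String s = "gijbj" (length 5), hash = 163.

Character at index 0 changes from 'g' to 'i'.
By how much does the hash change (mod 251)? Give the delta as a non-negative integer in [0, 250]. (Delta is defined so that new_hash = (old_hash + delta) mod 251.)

Delta formula: (val(new) - val(old)) * B^(n-1-k) mod M
  val('i') - val('g') = 9 - 7 = 2
  B^(n-1-k) = 3^4 mod 251 = 81
  Delta = 2 * 81 mod 251 = 162

Answer: 162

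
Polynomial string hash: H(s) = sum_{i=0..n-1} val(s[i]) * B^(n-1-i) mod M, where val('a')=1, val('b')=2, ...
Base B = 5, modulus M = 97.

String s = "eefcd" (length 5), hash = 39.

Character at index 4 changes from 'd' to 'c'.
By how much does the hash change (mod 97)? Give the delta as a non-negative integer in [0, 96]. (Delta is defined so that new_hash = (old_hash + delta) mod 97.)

Delta formula: (val(new) - val(old)) * B^(n-1-k) mod M
  val('c') - val('d') = 3 - 4 = -1
  B^(n-1-k) = 5^0 mod 97 = 1
  Delta = -1 * 1 mod 97 = 96

Answer: 96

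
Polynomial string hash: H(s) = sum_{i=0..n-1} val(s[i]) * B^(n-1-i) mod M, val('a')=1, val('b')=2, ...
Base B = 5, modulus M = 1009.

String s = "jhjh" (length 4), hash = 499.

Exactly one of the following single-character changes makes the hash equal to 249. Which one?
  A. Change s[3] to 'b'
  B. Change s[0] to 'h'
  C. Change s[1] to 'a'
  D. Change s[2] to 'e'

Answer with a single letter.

Option A: s[3]='h'->'b', delta=(2-8)*5^0 mod 1009 = 1003, hash=499+1003 mod 1009 = 493
Option B: s[0]='j'->'h', delta=(8-10)*5^3 mod 1009 = 759, hash=499+759 mod 1009 = 249 <-- target
Option C: s[1]='h'->'a', delta=(1-8)*5^2 mod 1009 = 834, hash=499+834 mod 1009 = 324
Option D: s[2]='j'->'e', delta=(5-10)*5^1 mod 1009 = 984, hash=499+984 mod 1009 = 474

Answer: B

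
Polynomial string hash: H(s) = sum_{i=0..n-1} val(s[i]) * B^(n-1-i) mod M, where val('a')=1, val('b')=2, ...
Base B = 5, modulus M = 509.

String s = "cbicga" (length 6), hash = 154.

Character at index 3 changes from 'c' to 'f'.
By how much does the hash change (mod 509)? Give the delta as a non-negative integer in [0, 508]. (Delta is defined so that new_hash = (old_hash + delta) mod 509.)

Answer: 75

Derivation:
Delta formula: (val(new) - val(old)) * B^(n-1-k) mod M
  val('f') - val('c') = 6 - 3 = 3
  B^(n-1-k) = 5^2 mod 509 = 25
  Delta = 3 * 25 mod 509 = 75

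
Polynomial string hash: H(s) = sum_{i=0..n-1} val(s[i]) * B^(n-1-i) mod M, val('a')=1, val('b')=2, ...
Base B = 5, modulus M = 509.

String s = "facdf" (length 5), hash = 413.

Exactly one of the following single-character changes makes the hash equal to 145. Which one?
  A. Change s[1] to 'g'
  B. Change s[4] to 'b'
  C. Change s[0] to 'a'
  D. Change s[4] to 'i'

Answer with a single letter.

Answer: A

Derivation:
Option A: s[1]='a'->'g', delta=(7-1)*5^3 mod 509 = 241, hash=413+241 mod 509 = 145 <-- target
Option B: s[4]='f'->'b', delta=(2-6)*5^0 mod 509 = 505, hash=413+505 mod 509 = 409
Option C: s[0]='f'->'a', delta=(1-6)*5^4 mod 509 = 438, hash=413+438 mod 509 = 342
Option D: s[4]='f'->'i', delta=(9-6)*5^0 mod 509 = 3, hash=413+3 mod 509 = 416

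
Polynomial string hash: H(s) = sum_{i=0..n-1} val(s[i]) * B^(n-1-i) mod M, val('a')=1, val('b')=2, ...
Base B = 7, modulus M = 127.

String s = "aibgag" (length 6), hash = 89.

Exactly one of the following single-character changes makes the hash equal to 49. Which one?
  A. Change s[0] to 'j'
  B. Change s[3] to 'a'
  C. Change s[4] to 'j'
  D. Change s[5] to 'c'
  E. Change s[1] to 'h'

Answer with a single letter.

Answer: B

Derivation:
Option A: s[0]='a'->'j', delta=(10-1)*7^5 mod 127 = 6, hash=89+6 mod 127 = 95
Option B: s[3]='g'->'a', delta=(1-7)*7^2 mod 127 = 87, hash=89+87 mod 127 = 49 <-- target
Option C: s[4]='a'->'j', delta=(10-1)*7^1 mod 127 = 63, hash=89+63 mod 127 = 25
Option D: s[5]='g'->'c', delta=(3-7)*7^0 mod 127 = 123, hash=89+123 mod 127 = 85
Option E: s[1]='i'->'h', delta=(8-9)*7^4 mod 127 = 12, hash=89+12 mod 127 = 101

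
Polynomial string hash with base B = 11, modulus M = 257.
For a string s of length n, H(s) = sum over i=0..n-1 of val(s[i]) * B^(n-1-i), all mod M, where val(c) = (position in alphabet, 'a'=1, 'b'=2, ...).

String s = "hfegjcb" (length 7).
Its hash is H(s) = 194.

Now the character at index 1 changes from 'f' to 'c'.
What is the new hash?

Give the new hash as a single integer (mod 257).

Answer: 201

Derivation:
val('f') = 6, val('c') = 3
Position k = 1, exponent = n-1-k = 5
B^5 mod M = 11^5 mod 257 = 169
Delta = (3 - 6) * 169 mod 257 = 7
New hash = (194 + 7) mod 257 = 201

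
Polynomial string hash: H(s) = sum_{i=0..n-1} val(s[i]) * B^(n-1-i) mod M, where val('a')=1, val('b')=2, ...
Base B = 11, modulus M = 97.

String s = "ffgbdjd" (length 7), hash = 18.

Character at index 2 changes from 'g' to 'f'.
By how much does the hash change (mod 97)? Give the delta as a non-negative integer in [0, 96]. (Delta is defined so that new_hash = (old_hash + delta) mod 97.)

Delta formula: (val(new) - val(old)) * B^(n-1-k) mod M
  val('f') - val('g') = 6 - 7 = -1
  B^(n-1-k) = 11^4 mod 97 = 91
  Delta = -1 * 91 mod 97 = 6

Answer: 6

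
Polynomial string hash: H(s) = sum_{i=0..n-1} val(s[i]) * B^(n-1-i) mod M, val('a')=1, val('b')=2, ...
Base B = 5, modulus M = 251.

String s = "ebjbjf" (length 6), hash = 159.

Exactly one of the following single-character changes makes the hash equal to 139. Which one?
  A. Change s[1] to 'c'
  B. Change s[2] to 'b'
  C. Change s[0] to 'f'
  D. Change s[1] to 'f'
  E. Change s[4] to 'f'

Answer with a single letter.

Option A: s[1]='b'->'c', delta=(3-2)*5^4 mod 251 = 123, hash=159+123 mod 251 = 31
Option B: s[2]='j'->'b', delta=(2-10)*5^3 mod 251 = 4, hash=159+4 mod 251 = 163
Option C: s[0]='e'->'f', delta=(6-5)*5^5 mod 251 = 113, hash=159+113 mod 251 = 21
Option D: s[1]='b'->'f', delta=(6-2)*5^4 mod 251 = 241, hash=159+241 mod 251 = 149
Option E: s[4]='j'->'f', delta=(6-10)*5^1 mod 251 = 231, hash=159+231 mod 251 = 139 <-- target

Answer: E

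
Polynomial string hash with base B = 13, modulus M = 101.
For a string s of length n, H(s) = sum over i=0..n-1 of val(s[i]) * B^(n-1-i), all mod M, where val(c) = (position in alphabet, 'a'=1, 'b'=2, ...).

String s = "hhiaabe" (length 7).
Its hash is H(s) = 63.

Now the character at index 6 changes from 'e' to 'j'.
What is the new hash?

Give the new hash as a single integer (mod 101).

Answer: 68

Derivation:
val('e') = 5, val('j') = 10
Position k = 6, exponent = n-1-k = 0
B^0 mod M = 13^0 mod 101 = 1
Delta = (10 - 5) * 1 mod 101 = 5
New hash = (63 + 5) mod 101 = 68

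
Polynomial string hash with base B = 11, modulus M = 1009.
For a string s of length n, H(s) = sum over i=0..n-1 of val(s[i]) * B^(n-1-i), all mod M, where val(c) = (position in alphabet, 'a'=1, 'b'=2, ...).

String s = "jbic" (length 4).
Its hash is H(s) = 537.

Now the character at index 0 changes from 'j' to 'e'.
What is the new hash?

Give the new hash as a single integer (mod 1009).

val('j') = 10, val('e') = 5
Position k = 0, exponent = n-1-k = 3
B^3 mod M = 11^3 mod 1009 = 322
Delta = (5 - 10) * 322 mod 1009 = 408
New hash = (537 + 408) mod 1009 = 945

Answer: 945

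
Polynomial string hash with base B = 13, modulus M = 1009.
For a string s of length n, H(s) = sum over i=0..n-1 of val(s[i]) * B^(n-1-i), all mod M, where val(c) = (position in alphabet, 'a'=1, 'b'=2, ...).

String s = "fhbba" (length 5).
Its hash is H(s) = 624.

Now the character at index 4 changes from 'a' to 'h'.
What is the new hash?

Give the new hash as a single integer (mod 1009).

Answer: 631

Derivation:
val('a') = 1, val('h') = 8
Position k = 4, exponent = n-1-k = 0
B^0 mod M = 13^0 mod 1009 = 1
Delta = (8 - 1) * 1 mod 1009 = 7
New hash = (624 + 7) mod 1009 = 631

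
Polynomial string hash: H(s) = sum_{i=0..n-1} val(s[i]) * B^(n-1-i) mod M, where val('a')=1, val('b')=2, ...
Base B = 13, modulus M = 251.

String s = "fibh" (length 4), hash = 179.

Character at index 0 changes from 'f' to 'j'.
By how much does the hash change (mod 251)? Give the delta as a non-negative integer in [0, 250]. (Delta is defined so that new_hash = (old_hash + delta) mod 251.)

Answer: 3

Derivation:
Delta formula: (val(new) - val(old)) * B^(n-1-k) mod M
  val('j') - val('f') = 10 - 6 = 4
  B^(n-1-k) = 13^3 mod 251 = 189
  Delta = 4 * 189 mod 251 = 3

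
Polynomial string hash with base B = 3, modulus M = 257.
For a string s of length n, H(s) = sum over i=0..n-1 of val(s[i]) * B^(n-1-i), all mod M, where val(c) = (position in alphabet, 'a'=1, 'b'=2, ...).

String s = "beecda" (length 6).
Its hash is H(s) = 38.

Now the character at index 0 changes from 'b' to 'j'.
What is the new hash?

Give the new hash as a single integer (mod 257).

val('b') = 2, val('j') = 10
Position k = 0, exponent = n-1-k = 5
B^5 mod M = 3^5 mod 257 = 243
Delta = (10 - 2) * 243 mod 257 = 145
New hash = (38 + 145) mod 257 = 183

Answer: 183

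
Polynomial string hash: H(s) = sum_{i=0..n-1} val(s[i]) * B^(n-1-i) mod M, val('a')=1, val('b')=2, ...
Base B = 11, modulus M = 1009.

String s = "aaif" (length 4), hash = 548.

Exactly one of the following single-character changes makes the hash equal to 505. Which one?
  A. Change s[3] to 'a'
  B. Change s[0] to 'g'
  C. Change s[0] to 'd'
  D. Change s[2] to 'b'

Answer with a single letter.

Answer: C

Derivation:
Option A: s[3]='f'->'a', delta=(1-6)*11^0 mod 1009 = 1004, hash=548+1004 mod 1009 = 543
Option B: s[0]='a'->'g', delta=(7-1)*11^3 mod 1009 = 923, hash=548+923 mod 1009 = 462
Option C: s[0]='a'->'d', delta=(4-1)*11^3 mod 1009 = 966, hash=548+966 mod 1009 = 505 <-- target
Option D: s[2]='i'->'b', delta=(2-9)*11^1 mod 1009 = 932, hash=548+932 mod 1009 = 471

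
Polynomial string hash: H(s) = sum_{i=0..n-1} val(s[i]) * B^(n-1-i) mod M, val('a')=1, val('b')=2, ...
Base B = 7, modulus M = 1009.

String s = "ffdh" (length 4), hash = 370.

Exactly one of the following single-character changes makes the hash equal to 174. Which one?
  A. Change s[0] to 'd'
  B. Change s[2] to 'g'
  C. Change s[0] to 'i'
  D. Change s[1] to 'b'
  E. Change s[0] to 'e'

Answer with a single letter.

Answer: D

Derivation:
Option A: s[0]='f'->'d', delta=(4-6)*7^3 mod 1009 = 323, hash=370+323 mod 1009 = 693
Option B: s[2]='d'->'g', delta=(7-4)*7^1 mod 1009 = 21, hash=370+21 mod 1009 = 391
Option C: s[0]='f'->'i', delta=(9-6)*7^3 mod 1009 = 20, hash=370+20 mod 1009 = 390
Option D: s[1]='f'->'b', delta=(2-6)*7^2 mod 1009 = 813, hash=370+813 mod 1009 = 174 <-- target
Option E: s[0]='f'->'e', delta=(5-6)*7^3 mod 1009 = 666, hash=370+666 mod 1009 = 27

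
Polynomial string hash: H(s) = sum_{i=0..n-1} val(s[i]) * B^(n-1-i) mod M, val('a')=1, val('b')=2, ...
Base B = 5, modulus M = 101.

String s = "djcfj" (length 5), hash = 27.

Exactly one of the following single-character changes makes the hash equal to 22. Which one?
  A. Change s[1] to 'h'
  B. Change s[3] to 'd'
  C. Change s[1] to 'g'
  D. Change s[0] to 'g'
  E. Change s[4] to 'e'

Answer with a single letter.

Option A: s[1]='j'->'h', delta=(8-10)*5^3 mod 101 = 53, hash=27+53 mod 101 = 80
Option B: s[3]='f'->'d', delta=(4-6)*5^1 mod 101 = 91, hash=27+91 mod 101 = 17
Option C: s[1]='j'->'g', delta=(7-10)*5^3 mod 101 = 29, hash=27+29 mod 101 = 56
Option D: s[0]='d'->'g', delta=(7-4)*5^4 mod 101 = 57, hash=27+57 mod 101 = 84
Option E: s[4]='j'->'e', delta=(5-10)*5^0 mod 101 = 96, hash=27+96 mod 101 = 22 <-- target

Answer: E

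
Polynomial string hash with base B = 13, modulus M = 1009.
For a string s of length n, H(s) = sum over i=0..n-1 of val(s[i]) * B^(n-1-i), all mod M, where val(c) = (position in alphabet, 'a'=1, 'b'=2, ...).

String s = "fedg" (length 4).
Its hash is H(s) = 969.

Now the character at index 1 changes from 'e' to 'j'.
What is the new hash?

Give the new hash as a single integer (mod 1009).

Answer: 805

Derivation:
val('e') = 5, val('j') = 10
Position k = 1, exponent = n-1-k = 2
B^2 mod M = 13^2 mod 1009 = 169
Delta = (10 - 5) * 169 mod 1009 = 845
New hash = (969 + 845) mod 1009 = 805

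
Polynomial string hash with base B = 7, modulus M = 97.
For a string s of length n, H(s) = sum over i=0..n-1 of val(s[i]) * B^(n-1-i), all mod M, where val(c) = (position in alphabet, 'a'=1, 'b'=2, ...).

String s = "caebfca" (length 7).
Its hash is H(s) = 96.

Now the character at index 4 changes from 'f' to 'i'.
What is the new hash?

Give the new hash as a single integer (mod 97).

Answer: 49

Derivation:
val('f') = 6, val('i') = 9
Position k = 4, exponent = n-1-k = 2
B^2 mod M = 7^2 mod 97 = 49
Delta = (9 - 6) * 49 mod 97 = 50
New hash = (96 + 50) mod 97 = 49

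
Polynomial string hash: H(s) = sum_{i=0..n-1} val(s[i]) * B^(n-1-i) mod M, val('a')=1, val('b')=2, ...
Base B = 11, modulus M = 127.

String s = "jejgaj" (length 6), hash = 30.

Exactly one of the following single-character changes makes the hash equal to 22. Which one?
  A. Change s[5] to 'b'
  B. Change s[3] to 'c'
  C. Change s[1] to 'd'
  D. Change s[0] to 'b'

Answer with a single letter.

Option A: s[5]='j'->'b', delta=(2-10)*11^0 mod 127 = 119, hash=30+119 mod 127 = 22 <-- target
Option B: s[3]='g'->'c', delta=(3-7)*11^2 mod 127 = 24, hash=30+24 mod 127 = 54
Option C: s[1]='e'->'d', delta=(4-5)*11^4 mod 127 = 91, hash=30+91 mod 127 = 121
Option D: s[0]='j'->'b', delta=(2-10)*11^5 mod 127 = 7, hash=30+7 mod 127 = 37

Answer: A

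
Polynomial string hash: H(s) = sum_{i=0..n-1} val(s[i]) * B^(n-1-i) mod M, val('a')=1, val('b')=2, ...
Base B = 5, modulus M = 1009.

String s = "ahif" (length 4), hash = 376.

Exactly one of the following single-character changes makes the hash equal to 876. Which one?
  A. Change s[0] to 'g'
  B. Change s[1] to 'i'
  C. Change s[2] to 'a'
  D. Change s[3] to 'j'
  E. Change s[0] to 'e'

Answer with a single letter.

Option A: s[0]='a'->'g', delta=(7-1)*5^3 mod 1009 = 750, hash=376+750 mod 1009 = 117
Option B: s[1]='h'->'i', delta=(9-8)*5^2 mod 1009 = 25, hash=376+25 mod 1009 = 401
Option C: s[2]='i'->'a', delta=(1-9)*5^1 mod 1009 = 969, hash=376+969 mod 1009 = 336
Option D: s[3]='f'->'j', delta=(10-6)*5^0 mod 1009 = 4, hash=376+4 mod 1009 = 380
Option E: s[0]='a'->'e', delta=(5-1)*5^3 mod 1009 = 500, hash=376+500 mod 1009 = 876 <-- target

Answer: E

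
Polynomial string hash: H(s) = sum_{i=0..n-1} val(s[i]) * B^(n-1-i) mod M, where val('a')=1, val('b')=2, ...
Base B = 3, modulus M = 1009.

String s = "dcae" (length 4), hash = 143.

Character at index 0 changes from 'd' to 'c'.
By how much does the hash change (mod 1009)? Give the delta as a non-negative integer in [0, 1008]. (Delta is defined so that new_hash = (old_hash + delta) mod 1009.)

Delta formula: (val(new) - val(old)) * B^(n-1-k) mod M
  val('c') - val('d') = 3 - 4 = -1
  B^(n-1-k) = 3^3 mod 1009 = 27
  Delta = -1 * 27 mod 1009 = 982

Answer: 982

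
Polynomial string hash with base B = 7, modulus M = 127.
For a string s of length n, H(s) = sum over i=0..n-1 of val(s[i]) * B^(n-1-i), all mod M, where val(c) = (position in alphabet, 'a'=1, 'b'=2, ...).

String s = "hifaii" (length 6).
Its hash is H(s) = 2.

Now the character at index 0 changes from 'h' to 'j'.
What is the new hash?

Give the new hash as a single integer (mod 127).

Answer: 88

Derivation:
val('h') = 8, val('j') = 10
Position k = 0, exponent = n-1-k = 5
B^5 mod M = 7^5 mod 127 = 43
Delta = (10 - 8) * 43 mod 127 = 86
New hash = (2 + 86) mod 127 = 88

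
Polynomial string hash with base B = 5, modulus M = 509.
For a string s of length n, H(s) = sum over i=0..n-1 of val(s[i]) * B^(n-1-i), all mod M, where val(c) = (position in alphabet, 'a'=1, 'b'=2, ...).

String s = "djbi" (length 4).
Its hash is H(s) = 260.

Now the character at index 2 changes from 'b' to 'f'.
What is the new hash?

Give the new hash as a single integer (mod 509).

val('b') = 2, val('f') = 6
Position k = 2, exponent = n-1-k = 1
B^1 mod M = 5^1 mod 509 = 5
Delta = (6 - 2) * 5 mod 509 = 20
New hash = (260 + 20) mod 509 = 280

Answer: 280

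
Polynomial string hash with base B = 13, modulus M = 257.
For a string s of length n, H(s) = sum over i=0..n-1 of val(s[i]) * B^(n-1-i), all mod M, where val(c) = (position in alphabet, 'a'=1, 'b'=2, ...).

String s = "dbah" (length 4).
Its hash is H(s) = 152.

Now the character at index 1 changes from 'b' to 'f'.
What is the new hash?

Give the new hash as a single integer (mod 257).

Answer: 57

Derivation:
val('b') = 2, val('f') = 6
Position k = 1, exponent = n-1-k = 2
B^2 mod M = 13^2 mod 257 = 169
Delta = (6 - 2) * 169 mod 257 = 162
New hash = (152 + 162) mod 257 = 57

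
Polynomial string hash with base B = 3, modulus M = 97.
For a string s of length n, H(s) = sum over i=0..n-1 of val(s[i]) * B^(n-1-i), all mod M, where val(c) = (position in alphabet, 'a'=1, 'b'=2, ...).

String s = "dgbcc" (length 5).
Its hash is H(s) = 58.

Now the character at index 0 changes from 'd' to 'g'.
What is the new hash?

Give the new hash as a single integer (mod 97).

Answer: 10

Derivation:
val('d') = 4, val('g') = 7
Position k = 0, exponent = n-1-k = 4
B^4 mod M = 3^4 mod 97 = 81
Delta = (7 - 4) * 81 mod 97 = 49
New hash = (58 + 49) mod 97 = 10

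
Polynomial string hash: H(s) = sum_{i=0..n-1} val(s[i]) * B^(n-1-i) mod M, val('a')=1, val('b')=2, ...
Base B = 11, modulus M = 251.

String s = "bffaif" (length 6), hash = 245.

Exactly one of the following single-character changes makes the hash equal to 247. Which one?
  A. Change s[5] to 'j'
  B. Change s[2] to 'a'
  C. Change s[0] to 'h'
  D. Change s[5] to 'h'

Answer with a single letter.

Answer: D

Derivation:
Option A: s[5]='f'->'j', delta=(10-6)*11^0 mod 251 = 4, hash=245+4 mod 251 = 249
Option B: s[2]='f'->'a', delta=(1-6)*11^3 mod 251 = 122, hash=245+122 mod 251 = 116
Option C: s[0]='b'->'h', delta=(8-2)*11^5 mod 251 = 207, hash=245+207 mod 251 = 201
Option D: s[5]='f'->'h', delta=(8-6)*11^0 mod 251 = 2, hash=245+2 mod 251 = 247 <-- target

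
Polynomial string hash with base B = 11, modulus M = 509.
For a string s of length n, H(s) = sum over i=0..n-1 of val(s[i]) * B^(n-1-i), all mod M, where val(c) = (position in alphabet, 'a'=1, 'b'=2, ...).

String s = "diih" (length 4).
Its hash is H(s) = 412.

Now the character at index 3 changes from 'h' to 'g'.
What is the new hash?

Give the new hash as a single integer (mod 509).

val('h') = 8, val('g') = 7
Position k = 3, exponent = n-1-k = 0
B^0 mod M = 11^0 mod 509 = 1
Delta = (7 - 8) * 1 mod 509 = 508
New hash = (412 + 508) mod 509 = 411

Answer: 411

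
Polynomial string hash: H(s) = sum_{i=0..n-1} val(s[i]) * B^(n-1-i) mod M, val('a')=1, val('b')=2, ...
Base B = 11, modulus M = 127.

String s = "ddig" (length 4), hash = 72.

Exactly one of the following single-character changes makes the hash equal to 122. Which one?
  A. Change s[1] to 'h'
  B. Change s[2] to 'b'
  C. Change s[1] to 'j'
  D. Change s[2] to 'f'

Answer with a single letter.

Option A: s[1]='d'->'h', delta=(8-4)*11^2 mod 127 = 103, hash=72+103 mod 127 = 48
Option B: s[2]='i'->'b', delta=(2-9)*11^1 mod 127 = 50, hash=72+50 mod 127 = 122 <-- target
Option C: s[1]='d'->'j', delta=(10-4)*11^2 mod 127 = 91, hash=72+91 mod 127 = 36
Option D: s[2]='i'->'f', delta=(6-9)*11^1 mod 127 = 94, hash=72+94 mod 127 = 39

Answer: B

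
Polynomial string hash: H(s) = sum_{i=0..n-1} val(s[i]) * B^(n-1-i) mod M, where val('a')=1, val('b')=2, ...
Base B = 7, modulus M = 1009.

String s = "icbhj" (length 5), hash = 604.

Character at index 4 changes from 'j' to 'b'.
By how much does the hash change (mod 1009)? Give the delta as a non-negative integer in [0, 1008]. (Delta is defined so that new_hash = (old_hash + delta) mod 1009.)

Delta formula: (val(new) - val(old)) * B^(n-1-k) mod M
  val('b') - val('j') = 2 - 10 = -8
  B^(n-1-k) = 7^0 mod 1009 = 1
  Delta = -8 * 1 mod 1009 = 1001

Answer: 1001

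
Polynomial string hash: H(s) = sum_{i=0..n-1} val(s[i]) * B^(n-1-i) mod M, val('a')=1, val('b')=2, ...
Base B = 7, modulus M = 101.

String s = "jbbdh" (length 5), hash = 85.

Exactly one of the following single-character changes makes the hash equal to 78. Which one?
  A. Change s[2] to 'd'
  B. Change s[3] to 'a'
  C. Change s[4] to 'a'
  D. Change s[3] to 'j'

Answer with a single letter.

Option A: s[2]='b'->'d', delta=(4-2)*7^2 mod 101 = 98, hash=85+98 mod 101 = 82
Option B: s[3]='d'->'a', delta=(1-4)*7^1 mod 101 = 80, hash=85+80 mod 101 = 64
Option C: s[4]='h'->'a', delta=(1-8)*7^0 mod 101 = 94, hash=85+94 mod 101 = 78 <-- target
Option D: s[3]='d'->'j', delta=(10-4)*7^1 mod 101 = 42, hash=85+42 mod 101 = 26

Answer: C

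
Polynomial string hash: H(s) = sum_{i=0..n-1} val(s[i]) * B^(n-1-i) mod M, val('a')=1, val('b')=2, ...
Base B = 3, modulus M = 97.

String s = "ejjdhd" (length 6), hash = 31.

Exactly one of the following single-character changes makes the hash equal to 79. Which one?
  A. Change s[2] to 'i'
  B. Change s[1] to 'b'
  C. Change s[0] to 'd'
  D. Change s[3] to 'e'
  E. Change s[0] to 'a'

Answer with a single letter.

Option A: s[2]='j'->'i', delta=(9-10)*3^3 mod 97 = 70, hash=31+70 mod 97 = 4
Option B: s[1]='j'->'b', delta=(2-10)*3^4 mod 97 = 31, hash=31+31 mod 97 = 62
Option C: s[0]='e'->'d', delta=(4-5)*3^5 mod 97 = 48, hash=31+48 mod 97 = 79 <-- target
Option D: s[3]='d'->'e', delta=(5-4)*3^2 mod 97 = 9, hash=31+9 mod 97 = 40
Option E: s[0]='e'->'a', delta=(1-5)*3^5 mod 97 = 95, hash=31+95 mod 97 = 29

Answer: C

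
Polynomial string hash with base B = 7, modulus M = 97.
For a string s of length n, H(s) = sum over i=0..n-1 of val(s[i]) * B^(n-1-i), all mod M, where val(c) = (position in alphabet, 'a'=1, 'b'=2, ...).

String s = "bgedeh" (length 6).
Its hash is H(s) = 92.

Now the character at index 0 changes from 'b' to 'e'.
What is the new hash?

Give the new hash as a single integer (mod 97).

val('b') = 2, val('e') = 5
Position k = 0, exponent = n-1-k = 5
B^5 mod M = 7^5 mod 97 = 26
Delta = (5 - 2) * 26 mod 97 = 78
New hash = (92 + 78) mod 97 = 73

Answer: 73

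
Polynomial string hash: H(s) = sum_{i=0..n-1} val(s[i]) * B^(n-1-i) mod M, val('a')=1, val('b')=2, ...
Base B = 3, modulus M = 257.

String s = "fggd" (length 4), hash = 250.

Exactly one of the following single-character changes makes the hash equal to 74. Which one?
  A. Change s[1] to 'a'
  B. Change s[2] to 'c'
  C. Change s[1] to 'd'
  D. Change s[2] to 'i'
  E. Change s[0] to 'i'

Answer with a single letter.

Option A: s[1]='g'->'a', delta=(1-7)*3^2 mod 257 = 203, hash=250+203 mod 257 = 196
Option B: s[2]='g'->'c', delta=(3-7)*3^1 mod 257 = 245, hash=250+245 mod 257 = 238
Option C: s[1]='g'->'d', delta=(4-7)*3^2 mod 257 = 230, hash=250+230 mod 257 = 223
Option D: s[2]='g'->'i', delta=(9-7)*3^1 mod 257 = 6, hash=250+6 mod 257 = 256
Option E: s[0]='f'->'i', delta=(9-6)*3^3 mod 257 = 81, hash=250+81 mod 257 = 74 <-- target

Answer: E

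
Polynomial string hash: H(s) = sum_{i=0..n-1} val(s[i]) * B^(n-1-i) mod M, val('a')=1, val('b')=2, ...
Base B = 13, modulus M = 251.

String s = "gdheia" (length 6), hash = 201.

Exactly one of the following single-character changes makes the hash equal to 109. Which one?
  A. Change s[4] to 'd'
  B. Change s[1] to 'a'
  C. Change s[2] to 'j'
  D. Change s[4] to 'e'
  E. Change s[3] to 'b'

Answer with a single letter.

Answer: B

Derivation:
Option A: s[4]='i'->'d', delta=(4-9)*13^1 mod 251 = 186, hash=201+186 mod 251 = 136
Option B: s[1]='d'->'a', delta=(1-4)*13^4 mod 251 = 159, hash=201+159 mod 251 = 109 <-- target
Option C: s[2]='h'->'j', delta=(10-8)*13^3 mod 251 = 127, hash=201+127 mod 251 = 77
Option D: s[4]='i'->'e', delta=(5-9)*13^1 mod 251 = 199, hash=201+199 mod 251 = 149
Option E: s[3]='e'->'b', delta=(2-5)*13^2 mod 251 = 246, hash=201+246 mod 251 = 196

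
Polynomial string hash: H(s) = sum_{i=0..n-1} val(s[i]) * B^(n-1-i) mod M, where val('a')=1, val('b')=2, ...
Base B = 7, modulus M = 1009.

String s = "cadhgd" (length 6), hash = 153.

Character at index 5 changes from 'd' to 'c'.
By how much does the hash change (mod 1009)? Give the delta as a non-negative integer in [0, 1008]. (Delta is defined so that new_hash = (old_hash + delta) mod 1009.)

Answer: 1008

Derivation:
Delta formula: (val(new) - val(old)) * B^(n-1-k) mod M
  val('c') - val('d') = 3 - 4 = -1
  B^(n-1-k) = 7^0 mod 1009 = 1
  Delta = -1 * 1 mod 1009 = 1008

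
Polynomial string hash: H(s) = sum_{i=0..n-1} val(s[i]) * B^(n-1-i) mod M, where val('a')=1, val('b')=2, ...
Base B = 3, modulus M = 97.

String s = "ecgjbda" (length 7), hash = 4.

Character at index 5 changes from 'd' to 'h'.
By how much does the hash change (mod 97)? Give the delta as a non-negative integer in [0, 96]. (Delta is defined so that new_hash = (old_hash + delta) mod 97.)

Delta formula: (val(new) - val(old)) * B^(n-1-k) mod M
  val('h') - val('d') = 8 - 4 = 4
  B^(n-1-k) = 3^1 mod 97 = 3
  Delta = 4 * 3 mod 97 = 12

Answer: 12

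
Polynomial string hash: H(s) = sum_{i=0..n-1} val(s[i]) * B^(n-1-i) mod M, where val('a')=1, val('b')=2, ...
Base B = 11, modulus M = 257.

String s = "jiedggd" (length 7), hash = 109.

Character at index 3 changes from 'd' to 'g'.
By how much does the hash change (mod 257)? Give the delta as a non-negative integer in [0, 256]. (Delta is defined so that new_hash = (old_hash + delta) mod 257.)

Delta formula: (val(new) - val(old)) * B^(n-1-k) mod M
  val('g') - val('d') = 7 - 4 = 3
  B^(n-1-k) = 11^3 mod 257 = 46
  Delta = 3 * 46 mod 257 = 138

Answer: 138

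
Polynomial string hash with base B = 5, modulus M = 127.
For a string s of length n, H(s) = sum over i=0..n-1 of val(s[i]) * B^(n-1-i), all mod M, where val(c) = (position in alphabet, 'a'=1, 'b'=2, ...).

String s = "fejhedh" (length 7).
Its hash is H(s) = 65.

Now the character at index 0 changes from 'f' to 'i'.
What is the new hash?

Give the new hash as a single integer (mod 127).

val('f') = 6, val('i') = 9
Position k = 0, exponent = n-1-k = 6
B^6 mod M = 5^6 mod 127 = 4
Delta = (9 - 6) * 4 mod 127 = 12
New hash = (65 + 12) mod 127 = 77

Answer: 77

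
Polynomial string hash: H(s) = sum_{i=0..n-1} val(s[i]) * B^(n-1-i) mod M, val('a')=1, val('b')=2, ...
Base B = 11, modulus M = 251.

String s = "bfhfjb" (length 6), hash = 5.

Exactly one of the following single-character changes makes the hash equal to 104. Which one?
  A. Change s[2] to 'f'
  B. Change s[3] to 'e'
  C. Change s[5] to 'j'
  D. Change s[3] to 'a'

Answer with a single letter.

Answer: A

Derivation:
Option A: s[2]='h'->'f', delta=(6-8)*11^3 mod 251 = 99, hash=5+99 mod 251 = 104 <-- target
Option B: s[3]='f'->'e', delta=(5-6)*11^2 mod 251 = 130, hash=5+130 mod 251 = 135
Option C: s[5]='b'->'j', delta=(10-2)*11^0 mod 251 = 8, hash=5+8 mod 251 = 13
Option D: s[3]='f'->'a', delta=(1-6)*11^2 mod 251 = 148, hash=5+148 mod 251 = 153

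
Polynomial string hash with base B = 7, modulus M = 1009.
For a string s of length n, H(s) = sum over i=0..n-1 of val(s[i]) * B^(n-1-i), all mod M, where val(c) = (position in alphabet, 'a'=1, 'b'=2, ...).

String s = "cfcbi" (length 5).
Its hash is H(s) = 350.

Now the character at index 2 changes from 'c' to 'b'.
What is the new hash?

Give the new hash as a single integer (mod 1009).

Answer: 301

Derivation:
val('c') = 3, val('b') = 2
Position k = 2, exponent = n-1-k = 2
B^2 mod M = 7^2 mod 1009 = 49
Delta = (2 - 3) * 49 mod 1009 = 960
New hash = (350 + 960) mod 1009 = 301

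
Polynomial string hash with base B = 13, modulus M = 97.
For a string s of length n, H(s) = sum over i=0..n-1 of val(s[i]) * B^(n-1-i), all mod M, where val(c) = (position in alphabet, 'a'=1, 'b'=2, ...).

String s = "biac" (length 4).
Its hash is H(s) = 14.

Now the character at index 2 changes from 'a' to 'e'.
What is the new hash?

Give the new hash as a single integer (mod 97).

val('a') = 1, val('e') = 5
Position k = 2, exponent = n-1-k = 1
B^1 mod M = 13^1 mod 97 = 13
Delta = (5 - 1) * 13 mod 97 = 52
New hash = (14 + 52) mod 97 = 66

Answer: 66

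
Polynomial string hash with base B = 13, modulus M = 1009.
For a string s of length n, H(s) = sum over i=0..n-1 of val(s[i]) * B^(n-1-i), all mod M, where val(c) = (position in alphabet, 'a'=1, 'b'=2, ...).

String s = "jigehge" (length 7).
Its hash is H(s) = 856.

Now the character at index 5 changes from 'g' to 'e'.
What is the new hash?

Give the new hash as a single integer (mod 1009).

Answer: 830

Derivation:
val('g') = 7, val('e') = 5
Position k = 5, exponent = n-1-k = 1
B^1 mod M = 13^1 mod 1009 = 13
Delta = (5 - 7) * 13 mod 1009 = 983
New hash = (856 + 983) mod 1009 = 830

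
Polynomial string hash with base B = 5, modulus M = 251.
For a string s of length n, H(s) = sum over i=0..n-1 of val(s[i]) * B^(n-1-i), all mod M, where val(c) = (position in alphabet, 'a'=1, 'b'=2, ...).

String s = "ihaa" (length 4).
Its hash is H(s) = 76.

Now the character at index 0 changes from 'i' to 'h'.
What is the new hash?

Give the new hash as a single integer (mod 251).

Answer: 202

Derivation:
val('i') = 9, val('h') = 8
Position k = 0, exponent = n-1-k = 3
B^3 mod M = 5^3 mod 251 = 125
Delta = (8 - 9) * 125 mod 251 = 126
New hash = (76 + 126) mod 251 = 202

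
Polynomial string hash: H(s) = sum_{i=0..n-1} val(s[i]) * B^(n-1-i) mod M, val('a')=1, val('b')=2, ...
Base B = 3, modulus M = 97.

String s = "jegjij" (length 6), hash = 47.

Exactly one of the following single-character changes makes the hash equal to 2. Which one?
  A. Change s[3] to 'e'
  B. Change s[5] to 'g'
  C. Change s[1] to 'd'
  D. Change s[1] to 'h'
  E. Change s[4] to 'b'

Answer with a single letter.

Option A: s[3]='j'->'e', delta=(5-10)*3^2 mod 97 = 52, hash=47+52 mod 97 = 2 <-- target
Option B: s[5]='j'->'g', delta=(7-10)*3^0 mod 97 = 94, hash=47+94 mod 97 = 44
Option C: s[1]='e'->'d', delta=(4-5)*3^4 mod 97 = 16, hash=47+16 mod 97 = 63
Option D: s[1]='e'->'h', delta=(8-5)*3^4 mod 97 = 49, hash=47+49 mod 97 = 96
Option E: s[4]='i'->'b', delta=(2-9)*3^1 mod 97 = 76, hash=47+76 mod 97 = 26

Answer: A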